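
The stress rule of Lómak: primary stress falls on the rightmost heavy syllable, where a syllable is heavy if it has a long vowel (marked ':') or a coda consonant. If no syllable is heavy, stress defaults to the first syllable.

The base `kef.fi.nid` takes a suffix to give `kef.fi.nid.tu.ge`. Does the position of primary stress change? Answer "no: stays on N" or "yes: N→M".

no: stays on 3

Base `kef.fi.nid` (3 syllables):
  Weights: 1 kef H, 2 fi L, 3 nid H.
  Heavy syllables in the domain: 1, 3. The rightmost is syllable 3 (nid).
  → primary stress on syllable 3.
Suffixed `kef.fi.nid.tu.ge` (5 syllables):
  Weights: 1 kef H, 2 fi L, 3 nid H, 4 tu L, 5 ge L.
  Heavy syllables in the domain: 1, 3. The rightmost is syllable 3 (nid).
  → primary stress on syllable 3.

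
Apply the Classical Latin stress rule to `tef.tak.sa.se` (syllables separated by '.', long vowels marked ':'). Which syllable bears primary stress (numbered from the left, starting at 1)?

2

Classical Latin: stress the penult if heavy (long vowel or closed), else the antepenult.
Weights: 2 tak H, 3 sa L, 4 se L.
The penult (syllable 3, sa) is light, so stress falls on the antepenult (syllable 2, tak).
Stress on syllable 2: tef.ˈtak.sa.se.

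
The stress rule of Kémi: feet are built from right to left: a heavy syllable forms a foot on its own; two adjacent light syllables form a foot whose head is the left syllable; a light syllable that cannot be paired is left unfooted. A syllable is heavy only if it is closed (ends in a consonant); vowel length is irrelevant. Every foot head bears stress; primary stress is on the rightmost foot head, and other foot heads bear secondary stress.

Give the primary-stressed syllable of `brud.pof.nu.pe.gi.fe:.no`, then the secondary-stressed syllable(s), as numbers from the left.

primary 6, secondary 1, 2, 4

Weights: 1 brud H, 2 pof H, 3 nu L, 4 pe L, 5 gi L, 6 fe: L, 7 no L.
Parse right to left (heavy = foot alone; LL = one foot; stranded L unfooted): (ˈbrud) (ˈpof) nu (ˈpe.gi) (ˈfe:.no).
Foot heads: 1, 2, 4, 6.
Primary stress on the rightmost head = syllable 6.
Secondary stress on 1, 2, 4: ˌbrud.ˌpof.nu.ˌpe.gi.ˈfe:.no.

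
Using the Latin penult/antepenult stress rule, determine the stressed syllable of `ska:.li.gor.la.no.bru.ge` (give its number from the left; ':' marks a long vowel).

Classical Latin: stress the penult if heavy (long vowel or closed), else the antepenult.
Weights: 5 no L, 6 bru L, 7 ge L.
The penult (syllable 6, bru) is light, so stress falls on the antepenult (syllable 5, no).
Stress on syllable 5: ska:.li.gor.la.ˈno.bru.ge.

5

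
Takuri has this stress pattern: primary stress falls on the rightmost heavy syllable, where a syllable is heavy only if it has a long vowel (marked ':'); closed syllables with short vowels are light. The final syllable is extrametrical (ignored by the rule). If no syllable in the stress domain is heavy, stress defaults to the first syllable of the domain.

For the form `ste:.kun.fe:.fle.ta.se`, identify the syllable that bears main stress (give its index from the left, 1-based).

The final syllable (6, se) is extrametrical; the stress domain is syllables 1–5.
Weights: 1 ste: H, 2 kun L, 3 fe: H, 4 fle L, 5 ta L.
Heavy syllables in the domain: 1, 3. The rightmost is syllable 3 (fe:).
Primary stress: syllable 3 → ste:.kun.ˈfe:.fle.ta.se.

3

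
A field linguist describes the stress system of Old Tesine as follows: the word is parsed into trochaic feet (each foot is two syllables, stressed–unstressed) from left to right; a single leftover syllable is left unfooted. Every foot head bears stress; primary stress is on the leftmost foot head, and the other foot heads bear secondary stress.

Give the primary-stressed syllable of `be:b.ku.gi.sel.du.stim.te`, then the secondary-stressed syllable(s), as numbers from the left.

Parse left to right into trochaic (ˈσσ) feet: (ˈbe:b.ku) (ˈgi.sel) (ˈdu.stim) te. Syllable 7 is left unfooted.
Foot heads (stressed positions): 1, 3, 5.
End Rule Leftmost: primary stress on the leftmost head = syllable 1.
Secondary stress on 3, 5: ˈbe:b.ku.ˌgi.sel.ˌdu.stim.te.

primary 1, secondary 3, 5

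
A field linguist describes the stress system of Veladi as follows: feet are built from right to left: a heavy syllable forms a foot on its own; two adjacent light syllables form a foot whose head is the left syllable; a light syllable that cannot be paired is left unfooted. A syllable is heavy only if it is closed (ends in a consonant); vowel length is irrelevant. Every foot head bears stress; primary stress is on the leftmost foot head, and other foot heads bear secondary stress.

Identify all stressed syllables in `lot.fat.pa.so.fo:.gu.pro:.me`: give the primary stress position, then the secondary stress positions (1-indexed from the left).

Weights: 1 lot H, 2 fat H, 3 pa L, 4 so L, 5 fo: L, 6 gu L, 7 pro: L, 8 me L.
Parse right to left (heavy = foot alone; LL = one foot; stranded L unfooted): (ˈlot) (ˈfat) (ˈpa.so) (ˈfo:.gu) (ˈpro:.me).
Foot heads: 1, 2, 3, 5, 7.
Primary stress on the leftmost head = syllable 1.
Secondary stress on 2, 3, 5, 7: ˈlot.ˌfat.ˌpa.so.ˌfo:.gu.ˌpro:.me.

primary 1, secondary 2, 3, 5, 7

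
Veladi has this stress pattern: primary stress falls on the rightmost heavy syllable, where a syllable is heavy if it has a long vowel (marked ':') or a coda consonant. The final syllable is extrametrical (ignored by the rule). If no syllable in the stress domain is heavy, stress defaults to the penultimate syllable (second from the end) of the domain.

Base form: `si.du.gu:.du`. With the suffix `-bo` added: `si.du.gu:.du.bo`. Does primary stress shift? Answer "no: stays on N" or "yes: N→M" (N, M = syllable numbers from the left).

no: stays on 3

Base `si.du.gu:.du` (4 syllables):
  The final syllable (4, du) is extrametrical; the stress domain is syllables 1–3.
  Weights: 1 si L, 2 du L, 3 gu: H.
  Heavy syllables in the domain: 3. The rightmost is syllable 3 (gu:).
  → primary stress on syllable 3.
Suffixed `si.du.gu:.du.bo` (5 syllables):
  The final syllable (5, bo) is extrametrical; the stress domain is syllables 1–4.
  Weights: 1 si L, 2 du L, 3 gu: H, 4 du L.
  Heavy syllables in the domain: 3. The rightmost is syllable 3 (gu:).
  → primary stress on syllable 3.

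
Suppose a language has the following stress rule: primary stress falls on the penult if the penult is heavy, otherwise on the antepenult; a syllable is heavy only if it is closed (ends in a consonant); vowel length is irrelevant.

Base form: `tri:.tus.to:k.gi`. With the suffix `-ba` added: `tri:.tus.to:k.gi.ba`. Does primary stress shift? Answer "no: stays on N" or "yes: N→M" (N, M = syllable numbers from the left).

no: stays on 3

Base `tri:.tus.to:k.gi` (4 syllables):
  Weights: 2 tus H, 3 to:k H, 4 gi L.
  The penult (syllable 3, to:k) is heavy, so it takes stress.
  → primary stress on syllable 3.
Suffixed `tri:.tus.to:k.gi.ba` (5 syllables):
  Weights: 3 to:k H, 4 gi L, 5 ba L.
  The penult (syllable 4, gi) is light, so stress falls on the antepenult (syllable 3, to:k).
  → primary stress on syllable 3.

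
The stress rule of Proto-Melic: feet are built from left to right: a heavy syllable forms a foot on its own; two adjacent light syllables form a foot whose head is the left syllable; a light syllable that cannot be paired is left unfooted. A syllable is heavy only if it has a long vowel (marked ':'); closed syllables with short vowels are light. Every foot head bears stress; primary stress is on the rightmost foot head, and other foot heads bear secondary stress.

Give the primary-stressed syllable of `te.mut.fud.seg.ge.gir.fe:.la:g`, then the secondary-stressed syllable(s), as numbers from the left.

primary 8, secondary 1, 3, 5, 7

Weights: 1 te L, 2 mut L, 3 fud L, 4 seg L, 5 ge L, 6 gir L, 7 fe: H, 8 la:g H.
Parse left to right (heavy = foot alone; LL = one foot; stranded L unfooted): (ˈte.mut) (ˈfud.seg) (ˈge.gir) (ˈfe:) (ˈla:g).
Foot heads: 1, 3, 5, 7, 8.
Primary stress on the rightmost head = syllable 8.
Secondary stress on 1, 3, 5, 7: ˌte.mut.ˌfud.seg.ˌge.gir.ˌfe:.ˈla:g.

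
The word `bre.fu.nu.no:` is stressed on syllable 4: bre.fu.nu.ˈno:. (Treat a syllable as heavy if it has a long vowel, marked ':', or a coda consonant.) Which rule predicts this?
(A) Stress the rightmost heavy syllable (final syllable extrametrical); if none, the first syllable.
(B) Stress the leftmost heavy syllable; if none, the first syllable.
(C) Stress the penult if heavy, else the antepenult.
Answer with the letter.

Rule A → syllable 1 (observed: 4).
Rule B → syllable 4 ✓.
Rule C → syllable 2 (observed: 4).

B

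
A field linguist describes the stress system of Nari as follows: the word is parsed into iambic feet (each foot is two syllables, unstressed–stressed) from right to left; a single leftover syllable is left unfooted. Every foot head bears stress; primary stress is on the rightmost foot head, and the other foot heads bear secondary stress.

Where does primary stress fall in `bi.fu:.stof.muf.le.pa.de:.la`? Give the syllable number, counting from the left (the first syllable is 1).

8

Parse right to left into iambic (σˈσ) feet: (bi.ˈfu:) (stof.ˈmuf) (le.ˈpa) (de:.ˈla).
Foot heads (stressed positions): 2, 4, 6, 8.
End Rule Rightmost: primary stress on the rightmost head = syllable 8.
Primary stress: syllable 8 → bi.fu:.stof.muf.le.pa.de:.ˈla.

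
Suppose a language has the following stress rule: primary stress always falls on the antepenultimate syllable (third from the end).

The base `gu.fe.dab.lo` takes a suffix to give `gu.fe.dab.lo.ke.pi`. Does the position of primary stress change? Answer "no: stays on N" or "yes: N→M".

yes: 2→4

Base `gu.fe.dab.lo` (4 syllables):
  The word has 4 syllables; the antepenultimate syllable (third from the end) is syllable 2 (fe).
  → primary stress on syllable 2.
Suffixed `gu.fe.dab.lo.ke.pi` (6 syllables):
  The word has 6 syllables; the antepenultimate syllable (third from the end) is syllable 4 (lo).
  → primary stress on syllable 4.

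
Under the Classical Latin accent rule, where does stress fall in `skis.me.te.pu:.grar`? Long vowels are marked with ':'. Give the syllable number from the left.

4

Classical Latin: stress the penult if heavy (long vowel or closed), else the antepenult.
Weights: 3 te L, 4 pu: H, 5 grar H.
The penult (syllable 4, pu:) is heavy, so it takes stress.
Stress on syllable 4: skis.me.te.ˈpu:.grar.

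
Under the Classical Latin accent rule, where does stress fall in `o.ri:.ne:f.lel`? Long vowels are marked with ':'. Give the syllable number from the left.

Classical Latin: stress the penult if heavy (long vowel or closed), else the antepenult.
Weights: 2 ri: H, 3 ne:f H, 4 lel H.
The penult (syllable 3, ne:f) is heavy, so it takes stress.
Stress on syllable 3: o.ri:.ˈne:f.lel.

3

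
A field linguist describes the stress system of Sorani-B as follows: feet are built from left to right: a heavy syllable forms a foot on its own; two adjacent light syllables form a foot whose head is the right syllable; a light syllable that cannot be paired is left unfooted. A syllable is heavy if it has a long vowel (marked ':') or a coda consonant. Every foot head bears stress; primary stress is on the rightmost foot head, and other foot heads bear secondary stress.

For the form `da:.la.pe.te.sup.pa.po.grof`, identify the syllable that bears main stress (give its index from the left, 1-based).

8

Weights: 1 da: H, 2 la L, 3 pe L, 4 te L, 5 sup H, 6 pa L, 7 po L, 8 grof H.
Parse left to right (heavy = foot alone; LL = one foot; stranded L unfooted): (ˈda:) (la.ˈpe) te (ˈsup) (pa.ˈpo) (ˈgrof).
Foot heads: 1, 3, 5, 7, 8.
Primary stress on the rightmost head = syllable 8.
Primary stress: syllable 8 → da:.la.pe.te.sup.pa.po.ˈgrof.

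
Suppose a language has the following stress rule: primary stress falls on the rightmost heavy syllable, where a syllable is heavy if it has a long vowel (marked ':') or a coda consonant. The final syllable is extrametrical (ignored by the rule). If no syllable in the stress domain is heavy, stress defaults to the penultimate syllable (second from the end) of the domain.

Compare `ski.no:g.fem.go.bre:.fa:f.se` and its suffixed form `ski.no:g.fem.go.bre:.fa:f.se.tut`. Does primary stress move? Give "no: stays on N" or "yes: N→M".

Base `ski.no:g.fem.go.bre:.fa:f.se` (7 syllables):
  The final syllable (7, se) is extrametrical; the stress domain is syllables 1–6.
  Weights: 1 ski L, 2 no:g H, 3 fem H, 4 go L, 5 bre: H, 6 fa:f H.
  Heavy syllables in the domain: 2, 3, 5, 6. The rightmost is syllable 6 (fa:f).
  → primary stress on syllable 6.
Suffixed `ski.no:g.fem.go.bre:.fa:f.se.tut` (8 syllables):
  The final syllable (8, tut) is extrametrical; the stress domain is syllables 1–7.
  Weights: 1 ski L, 2 no:g H, 3 fem H, 4 go L, 5 bre: H, 6 fa:f H, 7 se L.
  Heavy syllables in the domain: 2, 3, 5, 6. The rightmost is syllable 6 (fa:f).
  → primary stress on syllable 6.

no: stays on 6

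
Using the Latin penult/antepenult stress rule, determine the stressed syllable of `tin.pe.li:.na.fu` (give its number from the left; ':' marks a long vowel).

Classical Latin: stress the penult if heavy (long vowel or closed), else the antepenult.
Weights: 3 li: H, 4 na L, 5 fu L.
The penult (syllable 4, na) is light, so stress falls on the antepenult (syllable 3, li:).
Stress on syllable 3: tin.pe.ˈli:.na.fu.

3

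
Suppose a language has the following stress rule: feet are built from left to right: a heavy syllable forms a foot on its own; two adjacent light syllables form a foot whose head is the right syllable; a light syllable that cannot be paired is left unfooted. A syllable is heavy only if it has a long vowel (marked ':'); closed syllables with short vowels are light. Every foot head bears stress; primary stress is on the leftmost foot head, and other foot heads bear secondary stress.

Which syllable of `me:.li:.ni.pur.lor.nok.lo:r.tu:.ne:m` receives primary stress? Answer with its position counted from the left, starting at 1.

Weights: 1 me: H, 2 li: H, 3 ni L, 4 pur L, 5 lor L, 6 nok L, 7 lo:r H, 8 tu: H, 9 ne:m H.
Parse left to right (heavy = foot alone; LL = one foot; stranded L unfooted): (ˈme:) (ˈli:) (ni.ˈpur) (lor.ˈnok) (ˈlo:r) (ˈtu:) (ˈne:m).
Foot heads: 1, 2, 4, 6, 7, 8, 9.
Primary stress on the leftmost head = syllable 1.
Primary stress: syllable 1 → ˈme:.li:.ni.pur.lor.nok.lo:r.tu:.ne:m.

1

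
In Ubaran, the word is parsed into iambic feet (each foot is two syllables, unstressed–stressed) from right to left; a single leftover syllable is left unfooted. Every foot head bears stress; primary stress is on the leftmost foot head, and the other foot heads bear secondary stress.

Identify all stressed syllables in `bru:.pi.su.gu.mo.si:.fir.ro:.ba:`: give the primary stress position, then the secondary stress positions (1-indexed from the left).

Parse right to left into iambic (σˈσ) feet: bru: (pi.ˈsu) (gu.ˈmo) (si:.ˈfir) (ro:.ˈba:). Syllable 1 is left unfooted.
Foot heads (stressed positions): 3, 5, 7, 9.
End Rule Leftmost: primary stress on the leftmost head = syllable 3.
Secondary stress on 5, 7, 9: bru:.pi.ˈsu.gu.ˌmo.si:.ˌfir.ro:.ˌba:.

primary 3, secondary 5, 7, 9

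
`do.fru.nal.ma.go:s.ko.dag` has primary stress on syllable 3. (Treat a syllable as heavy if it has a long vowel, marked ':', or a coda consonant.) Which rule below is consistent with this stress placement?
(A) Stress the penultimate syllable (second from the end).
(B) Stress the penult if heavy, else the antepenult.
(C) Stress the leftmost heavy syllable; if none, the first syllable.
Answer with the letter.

Rule A → syllable 6 (observed: 3).
Rule B → syllable 5 (observed: 3).
Rule C → syllable 3 ✓.

C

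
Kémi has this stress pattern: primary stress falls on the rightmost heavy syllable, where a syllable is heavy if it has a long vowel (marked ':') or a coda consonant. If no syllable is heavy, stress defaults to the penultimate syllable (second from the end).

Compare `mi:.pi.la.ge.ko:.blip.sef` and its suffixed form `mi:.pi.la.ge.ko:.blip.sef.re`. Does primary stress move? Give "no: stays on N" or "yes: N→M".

no: stays on 7

Base `mi:.pi.la.ge.ko:.blip.sef` (7 syllables):
  Weights: 1 mi: H, 2 pi L, 3 la L, 4 ge L, 5 ko: H, 6 blip H, 7 sef H.
  Heavy syllables in the domain: 1, 5, 6, 7. The rightmost is syllable 7 (sef).
  → primary stress on syllable 7.
Suffixed `mi:.pi.la.ge.ko:.blip.sef.re` (8 syllables):
  Weights: 1 mi: H, 2 pi L, 3 la L, 4 ge L, 5 ko: H, 6 blip H, 7 sef H, 8 re L.
  Heavy syllables in the domain: 1, 5, 6, 7. The rightmost is syllable 7 (sef).
  → primary stress on syllable 7.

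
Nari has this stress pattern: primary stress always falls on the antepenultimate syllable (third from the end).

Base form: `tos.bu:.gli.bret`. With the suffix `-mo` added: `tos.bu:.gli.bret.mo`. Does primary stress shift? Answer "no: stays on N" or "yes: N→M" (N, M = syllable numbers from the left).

Base `tos.bu:.gli.bret` (4 syllables):
  The word has 4 syllables; the antepenultimate syllable (third from the end) is syllable 2 (bu:).
  → primary stress on syllable 2.
Suffixed `tos.bu:.gli.bret.mo` (5 syllables):
  The word has 5 syllables; the antepenultimate syllable (third from the end) is syllable 3 (gli).
  → primary stress on syllable 3.

yes: 2→3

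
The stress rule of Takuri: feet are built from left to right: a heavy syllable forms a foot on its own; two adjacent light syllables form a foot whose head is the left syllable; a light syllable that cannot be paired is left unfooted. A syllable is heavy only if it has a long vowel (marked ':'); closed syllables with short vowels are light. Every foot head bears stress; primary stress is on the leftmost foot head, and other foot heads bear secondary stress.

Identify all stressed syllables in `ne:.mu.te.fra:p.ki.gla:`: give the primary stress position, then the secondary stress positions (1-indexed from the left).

primary 1, secondary 2, 4, 6

Weights: 1 ne: H, 2 mu L, 3 te L, 4 fra:p H, 5 ki L, 6 gla: H.
Parse left to right (heavy = foot alone; LL = one foot; stranded L unfooted): (ˈne:) (ˈmu.te) (ˈfra:p) ki (ˈgla:).
Foot heads: 1, 2, 4, 6.
Primary stress on the leftmost head = syllable 1.
Secondary stress on 2, 4, 6: ˈne:.ˌmu.te.ˌfra:p.ki.ˌgla:.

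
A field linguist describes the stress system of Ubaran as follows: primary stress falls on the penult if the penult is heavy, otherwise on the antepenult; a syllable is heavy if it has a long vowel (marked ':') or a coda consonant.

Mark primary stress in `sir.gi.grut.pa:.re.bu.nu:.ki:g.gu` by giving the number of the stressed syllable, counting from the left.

8

Weights: 7 nu: H, 8 ki:g H, 9 gu L.
The penult (syllable 8, ki:g) is heavy, so it takes stress.
Primary stress: syllable 8 → sir.gi.grut.pa:.re.bu.nu:.ˈki:g.gu.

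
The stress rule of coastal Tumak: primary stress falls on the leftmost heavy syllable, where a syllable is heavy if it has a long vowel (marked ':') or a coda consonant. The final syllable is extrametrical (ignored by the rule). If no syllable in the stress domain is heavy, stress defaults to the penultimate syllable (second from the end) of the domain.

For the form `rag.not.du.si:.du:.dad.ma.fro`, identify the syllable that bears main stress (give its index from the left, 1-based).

The final syllable (8, fro) is extrametrical; the stress domain is syllables 1–7.
Weights: 1 rag H, 2 not H, 3 du L, 4 si: H, 5 du: H, 6 dad H, 7 ma L.
Heavy syllables in the domain: 1, 2, 4, 5, 6. The leftmost is syllable 1 (rag).
Primary stress: syllable 1 → ˈrag.not.du.si:.du:.dad.ma.fro.

1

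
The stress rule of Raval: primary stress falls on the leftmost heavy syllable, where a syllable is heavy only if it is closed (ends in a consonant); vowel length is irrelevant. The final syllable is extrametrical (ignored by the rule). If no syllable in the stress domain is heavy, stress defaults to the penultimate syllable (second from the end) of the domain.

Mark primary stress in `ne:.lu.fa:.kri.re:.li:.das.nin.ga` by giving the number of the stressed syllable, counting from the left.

The final syllable (9, ga) is extrametrical; the stress domain is syllables 1–8.
Weights: 1 ne: L, 2 lu L, 3 fa: L, 4 kri L, 5 re: L, 6 li: L, 7 das H, 8 nin H.
Heavy syllables in the domain: 7, 8. The leftmost is syllable 7 (das).
Primary stress: syllable 7 → ne:.lu.fa:.kri.re:.li:.ˈdas.nin.ga.

7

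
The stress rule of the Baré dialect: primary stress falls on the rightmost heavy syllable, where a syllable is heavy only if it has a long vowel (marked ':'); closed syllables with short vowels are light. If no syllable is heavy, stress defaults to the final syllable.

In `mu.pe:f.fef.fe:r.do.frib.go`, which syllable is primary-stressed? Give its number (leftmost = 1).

4

Weights: 1 mu L, 2 pe:f H, 3 fef L, 4 fe:r H, 5 do L, 6 frib L, 7 go L.
Heavy syllables in the domain: 2, 4. The rightmost is syllable 4 (fe:r).
Primary stress: syllable 4 → mu.pe:f.fef.ˈfe:r.do.frib.go.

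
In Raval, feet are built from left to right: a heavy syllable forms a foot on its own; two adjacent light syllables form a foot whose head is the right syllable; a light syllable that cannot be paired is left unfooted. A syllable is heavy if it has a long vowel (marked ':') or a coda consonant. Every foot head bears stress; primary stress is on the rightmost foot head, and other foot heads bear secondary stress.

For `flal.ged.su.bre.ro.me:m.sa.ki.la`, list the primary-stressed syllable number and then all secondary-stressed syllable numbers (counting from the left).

primary 8, secondary 1, 2, 4, 6

Weights: 1 flal H, 2 ged H, 3 su L, 4 bre L, 5 ro L, 6 me:m H, 7 sa L, 8 ki L, 9 la L.
Parse left to right (heavy = foot alone; LL = one foot; stranded L unfooted): (ˈflal) (ˈged) (su.ˈbre) ro (ˈme:m) (sa.ˈki) la.
Foot heads: 1, 2, 4, 6, 8.
Primary stress on the rightmost head = syllable 8.
Secondary stress on 1, 2, 4, 6: ˌflal.ˌged.su.ˌbre.ro.ˌme:m.sa.ˈki.la.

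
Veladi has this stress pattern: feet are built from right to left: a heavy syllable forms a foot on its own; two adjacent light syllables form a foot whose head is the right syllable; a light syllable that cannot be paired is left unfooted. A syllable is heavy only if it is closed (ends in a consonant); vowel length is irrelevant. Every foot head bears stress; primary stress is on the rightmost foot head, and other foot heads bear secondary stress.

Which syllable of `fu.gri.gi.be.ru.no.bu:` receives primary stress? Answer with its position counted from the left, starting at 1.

Weights: 1 fu L, 2 gri L, 3 gi L, 4 be L, 5 ru L, 6 no L, 7 bu: L.
Parse right to left (heavy = foot alone; LL = one foot; stranded L unfooted): fu (gri.ˈgi) (be.ˈru) (no.ˈbu:).
Foot heads: 3, 5, 7.
Primary stress on the rightmost head = syllable 7.
Primary stress: syllable 7 → fu.gri.gi.be.ru.no.ˈbu:.

7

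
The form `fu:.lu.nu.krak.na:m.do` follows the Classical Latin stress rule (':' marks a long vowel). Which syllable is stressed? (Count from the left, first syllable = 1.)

5

Classical Latin: stress the penult if heavy (long vowel or closed), else the antepenult.
Weights: 4 krak H, 5 na:m H, 6 do L.
The penult (syllable 5, na:m) is heavy, so it takes stress.
Stress on syllable 5: fu:.lu.nu.krak.ˈna:m.do.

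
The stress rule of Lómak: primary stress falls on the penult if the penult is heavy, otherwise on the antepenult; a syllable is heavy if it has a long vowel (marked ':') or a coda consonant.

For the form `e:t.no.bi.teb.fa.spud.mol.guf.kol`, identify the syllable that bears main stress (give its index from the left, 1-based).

Weights: 7 mol H, 8 guf H, 9 kol H.
The penult (syllable 8, guf) is heavy, so it takes stress.
Primary stress: syllable 8 → e:t.no.bi.teb.fa.spud.mol.ˈguf.kol.

8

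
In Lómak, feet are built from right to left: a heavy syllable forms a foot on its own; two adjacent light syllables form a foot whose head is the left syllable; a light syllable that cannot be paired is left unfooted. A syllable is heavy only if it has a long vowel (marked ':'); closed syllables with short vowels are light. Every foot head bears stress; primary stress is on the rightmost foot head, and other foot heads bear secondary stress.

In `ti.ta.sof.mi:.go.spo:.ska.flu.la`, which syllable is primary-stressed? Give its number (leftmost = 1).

Weights: 1 ti L, 2 ta L, 3 sof L, 4 mi: H, 5 go L, 6 spo: H, 7 ska L, 8 flu L, 9 la L.
Parse right to left (heavy = foot alone; LL = one foot; stranded L unfooted): ti (ˈta.sof) (ˈmi:) go (ˈspo:) ska (ˈflu.la).
Foot heads: 2, 4, 6, 8.
Primary stress on the rightmost head = syllable 8.
Primary stress: syllable 8 → ti.ta.sof.mi:.go.spo:.ska.ˈflu.la.

8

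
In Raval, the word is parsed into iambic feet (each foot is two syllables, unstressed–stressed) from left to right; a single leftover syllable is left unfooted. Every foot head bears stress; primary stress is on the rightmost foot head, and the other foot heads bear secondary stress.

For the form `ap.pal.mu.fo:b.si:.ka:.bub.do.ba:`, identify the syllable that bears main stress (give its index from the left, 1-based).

Parse left to right into iambic (σˈσ) feet: (ap.ˈpal) (mu.ˈfo:b) (si:.ˈka:) (bub.ˈdo) ba:. Syllable 9 is left unfooted.
Foot heads (stressed positions): 2, 4, 6, 8.
End Rule Rightmost: primary stress on the rightmost head = syllable 8.
Primary stress: syllable 8 → ap.pal.mu.fo:b.si:.ka:.bub.ˈdo.ba:.

8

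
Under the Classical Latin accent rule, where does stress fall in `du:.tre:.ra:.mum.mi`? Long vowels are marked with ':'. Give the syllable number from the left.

Classical Latin: stress the penult if heavy (long vowel or closed), else the antepenult.
Weights: 3 ra: H, 4 mum H, 5 mi L.
The penult (syllable 4, mum) is heavy, so it takes stress.
Stress on syllable 4: du:.tre:.ra:.ˈmum.mi.

4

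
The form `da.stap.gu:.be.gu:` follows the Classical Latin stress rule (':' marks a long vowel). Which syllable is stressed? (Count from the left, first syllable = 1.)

3

Classical Latin: stress the penult if heavy (long vowel or closed), else the antepenult.
Weights: 3 gu: H, 4 be L, 5 gu: H.
The penult (syllable 4, be) is light, so stress falls on the antepenult (syllable 3, gu:).
Stress on syllable 3: da.stap.ˈgu:.be.gu:.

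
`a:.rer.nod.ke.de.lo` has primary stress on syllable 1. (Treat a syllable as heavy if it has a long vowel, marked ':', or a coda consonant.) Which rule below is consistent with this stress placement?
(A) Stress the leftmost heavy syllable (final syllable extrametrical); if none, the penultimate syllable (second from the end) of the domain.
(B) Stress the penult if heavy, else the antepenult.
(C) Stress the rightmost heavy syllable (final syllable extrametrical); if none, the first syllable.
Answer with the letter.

Rule A → syllable 1 ✓.
Rule B → syllable 4 (observed: 1).
Rule C → syllable 3 (observed: 1).

A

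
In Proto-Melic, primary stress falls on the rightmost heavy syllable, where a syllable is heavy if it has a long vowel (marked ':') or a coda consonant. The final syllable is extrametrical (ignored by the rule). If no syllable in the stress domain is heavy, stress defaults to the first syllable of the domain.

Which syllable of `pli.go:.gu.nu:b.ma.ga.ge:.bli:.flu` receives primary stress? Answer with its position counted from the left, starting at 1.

The final syllable (9, flu) is extrametrical; the stress domain is syllables 1–8.
Weights: 1 pli L, 2 go: H, 3 gu L, 4 nu:b H, 5 ma L, 6 ga L, 7 ge: H, 8 bli: H.
Heavy syllables in the domain: 2, 4, 7, 8. The rightmost is syllable 8 (bli:).
Primary stress: syllable 8 → pli.go:.gu.nu:b.ma.ga.ge:.ˈbli:.flu.

8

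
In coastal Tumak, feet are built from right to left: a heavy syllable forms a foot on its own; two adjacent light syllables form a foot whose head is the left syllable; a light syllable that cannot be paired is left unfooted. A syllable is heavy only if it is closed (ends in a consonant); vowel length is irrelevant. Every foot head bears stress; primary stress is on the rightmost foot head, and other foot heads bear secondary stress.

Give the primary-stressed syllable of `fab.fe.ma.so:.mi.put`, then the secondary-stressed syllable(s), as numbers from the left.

primary 6, secondary 1, 2, 4

Weights: 1 fab H, 2 fe L, 3 ma L, 4 so: L, 5 mi L, 6 put H.
Parse right to left (heavy = foot alone; LL = one foot; stranded L unfooted): (ˈfab) (ˈfe.ma) (ˈso:.mi) (ˈput).
Foot heads: 1, 2, 4, 6.
Primary stress on the rightmost head = syllable 6.
Secondary stress on 1, 2, 4: ˌfab.ˌfe.ma.ˌso:.mi.ˈput.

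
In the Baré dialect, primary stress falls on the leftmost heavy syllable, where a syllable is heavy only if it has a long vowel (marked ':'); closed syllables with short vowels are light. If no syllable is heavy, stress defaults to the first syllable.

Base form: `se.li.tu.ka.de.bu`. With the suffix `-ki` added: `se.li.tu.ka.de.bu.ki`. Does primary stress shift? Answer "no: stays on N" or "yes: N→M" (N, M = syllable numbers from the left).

no: stays on 1

Base `se.li.tu.ka.de.bu` (6 syllables):
  Weights: 1 se L, 2 li L, 3 tu L, 4 ka L, 5 de L, 6 bu L.
  No heavy syllable in the domain; default to the first syllable = syllable 1.
  → primary stress on syllable 1.
Suffixed `se.li.tu.ka.de.bu.ki` (7 syllables):
  Weights: 1 se L, 2 li L, 3 tu L, 4 ka L, 5 de L, 6 bu L, 7 ki L.
  No heavy syllable in the domain; default to the first syllable = syllable 1.
  → primary stress on syllable 1.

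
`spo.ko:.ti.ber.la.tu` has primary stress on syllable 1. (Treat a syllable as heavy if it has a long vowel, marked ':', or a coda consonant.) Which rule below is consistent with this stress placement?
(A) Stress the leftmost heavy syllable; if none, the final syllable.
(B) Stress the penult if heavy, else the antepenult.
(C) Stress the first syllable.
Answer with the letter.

Rule A → syllable 2 (observed: 1).
Rule B → syllable 4 (observed: 1).
Rule C → syllable 1 ✓.

C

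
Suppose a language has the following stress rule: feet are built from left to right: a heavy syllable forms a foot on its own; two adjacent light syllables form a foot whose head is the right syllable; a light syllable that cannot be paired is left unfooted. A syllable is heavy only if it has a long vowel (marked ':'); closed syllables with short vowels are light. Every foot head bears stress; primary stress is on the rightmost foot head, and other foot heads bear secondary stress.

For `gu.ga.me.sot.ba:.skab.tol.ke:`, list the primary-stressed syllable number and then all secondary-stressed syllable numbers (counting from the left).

primary 8, secondary 2, 4, 5, 7

Weights: 1 gu L, 2 ga L, 3 me L, 4 sot L, 5 ba: H, 6 skab L, 7 tol L, 8 ke: H.
Parse left to right (heavy = foot alone; LL = one foot; stranded L unfooted): (gu.ˈga) (me.ˈsot) (ˈba:) (skab.ˈtol) (ˈke:).
Foot heads: 2, 4, 5, 7, 8.
Primary stress on the rightmost head = syllable 8.
Secondary stress on 2, 4, 5, 7: gu.ˌga.me.ˌsot.ˌba:.skab.ˌtol.ˈke:.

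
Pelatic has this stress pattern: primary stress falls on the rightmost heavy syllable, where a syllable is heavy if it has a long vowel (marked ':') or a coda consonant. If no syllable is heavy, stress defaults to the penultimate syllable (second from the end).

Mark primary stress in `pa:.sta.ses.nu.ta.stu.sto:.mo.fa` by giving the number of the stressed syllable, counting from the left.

7

Weights: 1 pa: H, 2 sta L, 3 ses H, 4 nu L, 5 ta L, 6 stu L, 7 sto: H, 8 mo L, 9 fa L.
Heavy syllables in the domain: 1, 3, 7. The rightmost is syllable 7 (sto:).
Primary stress: syllable 7 → pa:.sta.ses.nu.ta.stu.ˈsto:.mo.fa.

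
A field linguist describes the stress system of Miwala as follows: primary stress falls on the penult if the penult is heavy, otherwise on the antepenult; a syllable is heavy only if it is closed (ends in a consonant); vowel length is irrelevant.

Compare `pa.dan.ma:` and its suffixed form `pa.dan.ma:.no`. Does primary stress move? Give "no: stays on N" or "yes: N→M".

Base `pa.dan.ma:` (3 syllables):
  Weights: 1 pa L, 2 dan H, 3 ma: L.
  The penult (syllable 2, dan) is heavy, so it takes stress.
  → primary stress on syllable 2.
Suffixed `pa.dan.ma:.no` (4 syllables):
  Weights: 2 dan H, 3 ma: L, 4 no L.
  The penult (syllable 3, ma:) is light, so stress falls on the antepenult (syllable 2, dan).
  → primary stress on syllable 2.

no: stays on 2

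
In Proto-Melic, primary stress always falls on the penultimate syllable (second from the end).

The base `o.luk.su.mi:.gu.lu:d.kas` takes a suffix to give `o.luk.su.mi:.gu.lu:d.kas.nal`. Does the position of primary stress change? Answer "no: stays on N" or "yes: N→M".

yes: 6→7

Base `o.luk.su.mi:.gu.lu:d.kas` (7 syllables):
  The word has 7 syllables; the penultimate syllable (second from the end) is syllable 6 (lu:d).
  → primary stress on syllable 6.
Suffixed `o.luk.su.mi:.gu.lu:d.kas.nal` (8 syllables):
  The word has 8 syllables; the penultimate syllable (second from the end) is syllable 7 (kas).
  → primary stress on syllable 7.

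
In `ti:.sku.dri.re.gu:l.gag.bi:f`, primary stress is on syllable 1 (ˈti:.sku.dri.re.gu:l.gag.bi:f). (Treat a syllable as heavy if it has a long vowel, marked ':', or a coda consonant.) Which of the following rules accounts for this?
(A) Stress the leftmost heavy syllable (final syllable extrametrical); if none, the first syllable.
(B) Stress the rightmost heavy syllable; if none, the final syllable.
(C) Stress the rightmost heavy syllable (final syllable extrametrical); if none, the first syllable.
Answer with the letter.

A

Rule A → syllable 1 ✓.
Rule B → syllable 7 (observed: 1).
Rule C → syllable 6 (observed: 1).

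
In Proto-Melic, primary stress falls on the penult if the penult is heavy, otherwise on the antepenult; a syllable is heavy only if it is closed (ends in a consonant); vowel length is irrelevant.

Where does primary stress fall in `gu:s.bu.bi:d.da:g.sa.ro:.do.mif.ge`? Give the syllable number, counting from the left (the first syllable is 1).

8

Weights: 7 do L, 8 mif H, 9 ge L.
The penult (syllable 8, mif) is heavy, so it takes stress.
Primary stress: syllable 8 → gu:s.bu.bi:d.da:g.sa.ro:.do.ˈmif.ge.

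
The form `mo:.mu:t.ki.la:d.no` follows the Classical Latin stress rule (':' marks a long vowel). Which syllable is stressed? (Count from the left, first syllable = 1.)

Classical Latin: stress the penult if heavy (long vowel or closed), else the antepenult.
Weights: 3 ki L, 4 la:d H, 5 no L.
The penult (syllable 4, la:d) is heavy, so it takes stress.
Stress on syllable 4: mo:.mu:t.ki.ˈla:d.no.

4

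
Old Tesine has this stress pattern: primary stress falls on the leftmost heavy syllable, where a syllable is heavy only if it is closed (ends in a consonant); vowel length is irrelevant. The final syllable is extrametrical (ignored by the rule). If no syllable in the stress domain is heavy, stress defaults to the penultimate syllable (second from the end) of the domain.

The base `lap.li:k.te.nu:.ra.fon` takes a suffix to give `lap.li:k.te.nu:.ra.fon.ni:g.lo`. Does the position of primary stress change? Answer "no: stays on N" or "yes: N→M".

no: stays on 1

Base `lap.li:k.te.nu:.ra.fon` (6 syllables):
  The final syllable (6, fon) is extrametrical; the stress domain is syllables 1–5.
  Weights: 1 lap H, 2 li:k H, 3 te L, 4 nu: L, 5 ra L.
  Heavy syllables in the domain: 1, 2. The leftmost is syllable 1 (lap).
  → primary stress on syllable 1.
Suffixed `lap.li:k.te.nu:.ra.fon.ni:g.lo` (8 syllables):
  The final syllable (8, lo) is extrametrical; the stress domain is syllables 1–7.
  Weights: 1 lap H, 2 li:k H, 3 te L, 4 nu: L, 5 ra L, 6 fon H, 7 ni:g H.
  Heavy syllables in the domain: 1, 2, 6, 7. The leftmost is syllable 1 (lap).
  → primary stress on syllable 1.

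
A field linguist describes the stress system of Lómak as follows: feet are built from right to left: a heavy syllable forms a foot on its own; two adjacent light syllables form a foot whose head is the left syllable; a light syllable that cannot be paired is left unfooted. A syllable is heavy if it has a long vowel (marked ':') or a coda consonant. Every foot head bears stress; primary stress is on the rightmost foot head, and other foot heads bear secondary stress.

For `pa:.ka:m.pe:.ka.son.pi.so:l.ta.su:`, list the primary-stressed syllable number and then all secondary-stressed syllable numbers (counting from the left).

Weights: 1 pa: H, 2 ka:m H, 3 pe: H, 4 ka L, 5 son H, 6 pi L, 7 so:l H, 8 ta L, 9 su: H.
Parse right to left (heavy = foot alone; LL = one foot; stranded L unfooted): (ˈpa:) (ˈka:m) (ˈpe:) ka (ˈson) pi (ˈso:l) ta (ˈsu:).
Foot heads: 1, 2, 3, 5, 7, 9.
Primary stress on the rightmost head = syllable 9.
Secondary stress on 1, 2, 3, 5, 7: ˌpa:.ˌka:m.ˌpe:.ka.ˌson.pi.ˌso:l.ta.ˈsu:.

primary 9, secondary 1, 2, 3, 5, 7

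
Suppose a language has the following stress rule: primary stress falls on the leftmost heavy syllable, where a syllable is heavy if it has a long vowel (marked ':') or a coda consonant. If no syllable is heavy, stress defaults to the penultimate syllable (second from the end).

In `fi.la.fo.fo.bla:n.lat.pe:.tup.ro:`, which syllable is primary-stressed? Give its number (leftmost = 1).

5

Weights: 1 fi L, 2 la L, 3 fo L, 4 fo L, 5 bla:n H, 6 lat H, 7 pe: H, 8 tup H, 9 ro: H.
Heavy syllables in the domain: 5, 6, 7, 8, 9. The leftmost is syllable 5 (bla:n).
Primary stress: syllable 5 → fi.la.fo.fo.ˈbla:n.lat.pe:.tup.ro:.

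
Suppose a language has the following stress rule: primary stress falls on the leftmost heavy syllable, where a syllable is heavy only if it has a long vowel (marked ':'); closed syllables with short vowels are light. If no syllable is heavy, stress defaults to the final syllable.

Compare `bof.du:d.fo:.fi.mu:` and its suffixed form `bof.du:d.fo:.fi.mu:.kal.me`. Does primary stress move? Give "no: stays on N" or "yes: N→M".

no: stays on 2

Base `bof.du:d.fo:.fi.mu:` (5 syllables):
  Weights: 1 bof L, 2 du:d H, 3 fo: H, 4 fi L, 5 mu: H.
  Heavy syllables in the domain: 2, 3, 5. The leftmost is syllable 2 (du:d).
  → primary stress on syllable 2.
Suffixed `bof.du:d.fo:.fi.mu:.kal.me` (7 syllables):
  Weights: 1 bof L, 2 du:d H, 3 fo: H, 4 fi L, 5 mu: H, 6 kal L, 7 me L.
  Heavy syllables in the domain: 2, 3, 5. The leftmost is syllable 2 (du:d).
  → primary stress on syllable 2.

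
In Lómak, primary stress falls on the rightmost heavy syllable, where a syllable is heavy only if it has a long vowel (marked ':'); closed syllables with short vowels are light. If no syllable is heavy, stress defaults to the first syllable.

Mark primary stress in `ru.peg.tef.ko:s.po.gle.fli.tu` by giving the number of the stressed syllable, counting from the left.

Weights: 1 ru L, 2 peg L, 3 tef L, 4 ko:s H, 5 po L, 6 gle L, 7 fli L, 8 tu L.
Heavy syllables in the domain: 4. The rightmost is syllable 4 (ko:s).
Primary stress: syllable 4 → ru.peg.tef.ˈko:s.po.gle.fli.tu.

4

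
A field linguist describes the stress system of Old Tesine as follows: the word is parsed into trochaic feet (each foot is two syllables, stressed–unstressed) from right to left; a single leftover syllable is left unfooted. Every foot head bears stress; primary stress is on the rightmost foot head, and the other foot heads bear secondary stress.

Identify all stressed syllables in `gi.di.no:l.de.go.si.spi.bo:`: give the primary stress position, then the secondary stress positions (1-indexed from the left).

primary 7, secondary 1, 3, 5

Parse right to left into trochaic (ˈσσ) feet: (ˈgi.di) (ˈno:l.de) (ˈgo.si) (ˈspi.bo:).
Foot heads (stressed positions): 1, 3, 5, 7.
End Rule Rightmost: primary stress on the rightmost head = syllable 7.
Secondary stress on 1, 3, 5: ˌgi.di.ˌno:l.de.ˌgo.si.ˈspi.bo:.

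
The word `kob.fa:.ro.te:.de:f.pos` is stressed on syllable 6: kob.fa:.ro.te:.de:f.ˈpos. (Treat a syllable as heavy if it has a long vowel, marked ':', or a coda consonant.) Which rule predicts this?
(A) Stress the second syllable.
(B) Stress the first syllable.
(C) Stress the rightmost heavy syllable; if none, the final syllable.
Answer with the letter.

Rule A → syllable 2 (observed: 6).
Rule B → syllable 1 (observed: 6).
Rule C → syllable 6 ✓.

C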